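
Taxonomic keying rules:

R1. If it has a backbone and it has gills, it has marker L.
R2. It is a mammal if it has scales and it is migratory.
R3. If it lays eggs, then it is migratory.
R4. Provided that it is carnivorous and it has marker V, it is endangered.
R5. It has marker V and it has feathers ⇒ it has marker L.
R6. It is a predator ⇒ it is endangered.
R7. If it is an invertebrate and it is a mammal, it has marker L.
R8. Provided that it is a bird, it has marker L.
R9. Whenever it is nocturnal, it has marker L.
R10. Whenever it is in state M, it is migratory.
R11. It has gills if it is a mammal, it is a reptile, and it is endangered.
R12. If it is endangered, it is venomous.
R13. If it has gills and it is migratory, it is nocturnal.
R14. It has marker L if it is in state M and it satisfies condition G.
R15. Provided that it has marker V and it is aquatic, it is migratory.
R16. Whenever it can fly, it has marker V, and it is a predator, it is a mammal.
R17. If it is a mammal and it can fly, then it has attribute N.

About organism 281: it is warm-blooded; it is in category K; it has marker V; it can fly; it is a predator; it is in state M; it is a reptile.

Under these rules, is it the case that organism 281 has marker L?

Yes

By R6 (it is a predator): it is endangered.
By R10 (it is in state M): it is migratory.
By R16 (it can fly, it has marker V, it is a predator): it is a mammal.
By R11 (it is a mammal, it is a reptile, it is endangered): it has gills.
By R13 (it has gills, it is migratory): it is nocturnal.
By R9 (it is nocturnal): it has marker L.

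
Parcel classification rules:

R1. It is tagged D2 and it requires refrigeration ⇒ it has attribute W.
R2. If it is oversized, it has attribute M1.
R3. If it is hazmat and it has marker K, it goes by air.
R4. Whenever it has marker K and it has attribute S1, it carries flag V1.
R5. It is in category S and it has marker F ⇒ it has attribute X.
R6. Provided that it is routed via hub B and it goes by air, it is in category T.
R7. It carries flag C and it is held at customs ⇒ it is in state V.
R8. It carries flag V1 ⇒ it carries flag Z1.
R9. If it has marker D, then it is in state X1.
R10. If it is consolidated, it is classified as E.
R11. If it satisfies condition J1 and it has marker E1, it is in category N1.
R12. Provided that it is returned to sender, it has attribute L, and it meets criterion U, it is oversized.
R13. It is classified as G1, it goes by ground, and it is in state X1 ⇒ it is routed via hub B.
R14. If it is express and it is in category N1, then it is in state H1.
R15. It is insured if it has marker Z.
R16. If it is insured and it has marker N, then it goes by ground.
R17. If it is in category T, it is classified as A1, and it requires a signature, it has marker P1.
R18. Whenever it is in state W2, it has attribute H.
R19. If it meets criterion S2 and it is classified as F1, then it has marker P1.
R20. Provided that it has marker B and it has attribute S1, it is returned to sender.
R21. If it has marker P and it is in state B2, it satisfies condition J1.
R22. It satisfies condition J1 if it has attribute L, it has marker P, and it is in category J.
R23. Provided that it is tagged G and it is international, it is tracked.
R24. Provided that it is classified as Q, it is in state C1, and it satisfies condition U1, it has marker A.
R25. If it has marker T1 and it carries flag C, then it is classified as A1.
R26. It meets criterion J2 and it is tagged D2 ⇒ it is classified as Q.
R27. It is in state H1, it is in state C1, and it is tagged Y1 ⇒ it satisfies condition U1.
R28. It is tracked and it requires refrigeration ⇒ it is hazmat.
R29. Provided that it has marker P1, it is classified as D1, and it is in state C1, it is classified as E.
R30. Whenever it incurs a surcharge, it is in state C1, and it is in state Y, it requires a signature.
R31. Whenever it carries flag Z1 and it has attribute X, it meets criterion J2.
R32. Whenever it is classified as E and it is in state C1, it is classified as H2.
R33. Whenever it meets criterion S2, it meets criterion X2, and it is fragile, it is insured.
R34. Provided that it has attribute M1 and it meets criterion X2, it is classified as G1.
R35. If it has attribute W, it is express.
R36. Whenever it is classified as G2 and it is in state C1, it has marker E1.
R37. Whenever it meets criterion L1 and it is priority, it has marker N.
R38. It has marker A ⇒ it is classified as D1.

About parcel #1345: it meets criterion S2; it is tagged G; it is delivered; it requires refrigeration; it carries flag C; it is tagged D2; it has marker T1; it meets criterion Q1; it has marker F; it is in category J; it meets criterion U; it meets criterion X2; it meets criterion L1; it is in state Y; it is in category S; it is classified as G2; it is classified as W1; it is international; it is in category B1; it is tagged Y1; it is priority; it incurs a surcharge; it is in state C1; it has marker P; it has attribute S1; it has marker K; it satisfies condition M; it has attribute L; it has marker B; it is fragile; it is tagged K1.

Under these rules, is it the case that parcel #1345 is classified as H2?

Forward chaining from the given facts derives: has attribute W, carries flag V1, has attribute X, carries flag Z1, is returned to sender, satisfies condition J1, is tracked, is classified as A1, is hazmat, requires a signature, meets criterion J2, is insured, is express, has marker E1, has marker N, goes by air, is in category N1, is oversized, is in state H1, goes by ground, is classified as Q, satisfies condition U1, has attribute M1, has marker A, is classified as G1, is classified as D1.
The only rule concluding "it is classified as H2" is R32, which needs "it is classified as E"; that is never established.

No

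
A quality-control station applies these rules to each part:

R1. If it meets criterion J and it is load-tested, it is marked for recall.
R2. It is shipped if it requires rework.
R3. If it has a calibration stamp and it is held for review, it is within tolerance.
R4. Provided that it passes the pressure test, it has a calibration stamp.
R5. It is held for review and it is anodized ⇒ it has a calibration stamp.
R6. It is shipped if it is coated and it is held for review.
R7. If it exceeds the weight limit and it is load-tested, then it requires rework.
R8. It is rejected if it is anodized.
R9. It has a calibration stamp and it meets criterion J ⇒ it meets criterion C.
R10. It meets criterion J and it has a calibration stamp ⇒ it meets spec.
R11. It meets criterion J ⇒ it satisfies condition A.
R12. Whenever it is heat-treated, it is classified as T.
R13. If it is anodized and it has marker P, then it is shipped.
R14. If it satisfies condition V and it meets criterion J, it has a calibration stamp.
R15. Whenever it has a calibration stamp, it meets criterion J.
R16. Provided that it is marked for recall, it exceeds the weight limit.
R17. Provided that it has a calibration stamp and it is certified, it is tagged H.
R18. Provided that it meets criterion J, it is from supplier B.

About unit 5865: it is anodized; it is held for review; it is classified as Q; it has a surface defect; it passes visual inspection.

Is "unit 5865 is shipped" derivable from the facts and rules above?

Forward chaining from the given facts derives: has a calibration stamp, is rejected, meets criterion J, is from supplier B, is within tolerance, meets criterion C, meets spec, satisfies condition A.
Rules concluding "it is shipped": R2 needs "it requires rework"; R6 needs "it is coated"; R13 needs "it has marker P" — none of these are established.

No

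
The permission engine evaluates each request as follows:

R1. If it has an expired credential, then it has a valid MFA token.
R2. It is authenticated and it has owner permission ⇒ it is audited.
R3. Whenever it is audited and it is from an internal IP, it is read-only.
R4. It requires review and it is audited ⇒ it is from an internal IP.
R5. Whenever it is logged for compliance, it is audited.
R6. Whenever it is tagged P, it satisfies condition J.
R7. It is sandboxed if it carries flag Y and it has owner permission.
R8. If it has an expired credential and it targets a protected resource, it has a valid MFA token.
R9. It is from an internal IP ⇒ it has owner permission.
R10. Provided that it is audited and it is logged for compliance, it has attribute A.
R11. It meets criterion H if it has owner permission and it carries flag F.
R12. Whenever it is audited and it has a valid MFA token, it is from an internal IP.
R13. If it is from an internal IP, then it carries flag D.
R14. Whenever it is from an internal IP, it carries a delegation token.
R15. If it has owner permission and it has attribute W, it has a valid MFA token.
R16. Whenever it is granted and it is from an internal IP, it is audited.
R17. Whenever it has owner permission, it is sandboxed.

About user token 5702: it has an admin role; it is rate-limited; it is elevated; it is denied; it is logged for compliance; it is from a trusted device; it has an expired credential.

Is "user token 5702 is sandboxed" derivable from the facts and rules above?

By R1 (it has an expired credential): it has a valid MFA token.
By R5 (it is logged for compliance): it is audited.
By R12 (it is audited, it has a valid MFA token): it is from an internal IP.
By R9 (it is from an internal IP): it has owner permission.
By R17 (it has owner permission): it is sandboxed.

Yes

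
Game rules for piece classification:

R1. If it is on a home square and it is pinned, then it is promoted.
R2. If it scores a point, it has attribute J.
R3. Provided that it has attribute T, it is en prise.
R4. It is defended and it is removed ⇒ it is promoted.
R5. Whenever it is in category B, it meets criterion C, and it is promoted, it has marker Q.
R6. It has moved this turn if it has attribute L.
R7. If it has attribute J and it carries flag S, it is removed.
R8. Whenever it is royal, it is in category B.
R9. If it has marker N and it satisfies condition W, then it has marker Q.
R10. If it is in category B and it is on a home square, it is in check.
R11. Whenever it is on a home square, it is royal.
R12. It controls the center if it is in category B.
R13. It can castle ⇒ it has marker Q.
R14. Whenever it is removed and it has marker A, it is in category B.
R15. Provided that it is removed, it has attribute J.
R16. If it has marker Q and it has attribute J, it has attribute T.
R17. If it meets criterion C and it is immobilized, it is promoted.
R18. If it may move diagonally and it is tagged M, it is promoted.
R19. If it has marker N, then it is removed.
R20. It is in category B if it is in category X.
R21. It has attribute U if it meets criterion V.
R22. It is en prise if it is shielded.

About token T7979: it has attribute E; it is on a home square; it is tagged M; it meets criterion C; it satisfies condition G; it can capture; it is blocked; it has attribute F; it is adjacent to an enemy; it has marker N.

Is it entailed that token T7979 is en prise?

Forward chaining from the given facts derives: is royal, is removed, is in category B, is in check, controls the center, has attribute J.
Rules concluding "it is en prise": R3 needs "it has attribute T"; R22 needs "it is shielded" — none of these are established.

No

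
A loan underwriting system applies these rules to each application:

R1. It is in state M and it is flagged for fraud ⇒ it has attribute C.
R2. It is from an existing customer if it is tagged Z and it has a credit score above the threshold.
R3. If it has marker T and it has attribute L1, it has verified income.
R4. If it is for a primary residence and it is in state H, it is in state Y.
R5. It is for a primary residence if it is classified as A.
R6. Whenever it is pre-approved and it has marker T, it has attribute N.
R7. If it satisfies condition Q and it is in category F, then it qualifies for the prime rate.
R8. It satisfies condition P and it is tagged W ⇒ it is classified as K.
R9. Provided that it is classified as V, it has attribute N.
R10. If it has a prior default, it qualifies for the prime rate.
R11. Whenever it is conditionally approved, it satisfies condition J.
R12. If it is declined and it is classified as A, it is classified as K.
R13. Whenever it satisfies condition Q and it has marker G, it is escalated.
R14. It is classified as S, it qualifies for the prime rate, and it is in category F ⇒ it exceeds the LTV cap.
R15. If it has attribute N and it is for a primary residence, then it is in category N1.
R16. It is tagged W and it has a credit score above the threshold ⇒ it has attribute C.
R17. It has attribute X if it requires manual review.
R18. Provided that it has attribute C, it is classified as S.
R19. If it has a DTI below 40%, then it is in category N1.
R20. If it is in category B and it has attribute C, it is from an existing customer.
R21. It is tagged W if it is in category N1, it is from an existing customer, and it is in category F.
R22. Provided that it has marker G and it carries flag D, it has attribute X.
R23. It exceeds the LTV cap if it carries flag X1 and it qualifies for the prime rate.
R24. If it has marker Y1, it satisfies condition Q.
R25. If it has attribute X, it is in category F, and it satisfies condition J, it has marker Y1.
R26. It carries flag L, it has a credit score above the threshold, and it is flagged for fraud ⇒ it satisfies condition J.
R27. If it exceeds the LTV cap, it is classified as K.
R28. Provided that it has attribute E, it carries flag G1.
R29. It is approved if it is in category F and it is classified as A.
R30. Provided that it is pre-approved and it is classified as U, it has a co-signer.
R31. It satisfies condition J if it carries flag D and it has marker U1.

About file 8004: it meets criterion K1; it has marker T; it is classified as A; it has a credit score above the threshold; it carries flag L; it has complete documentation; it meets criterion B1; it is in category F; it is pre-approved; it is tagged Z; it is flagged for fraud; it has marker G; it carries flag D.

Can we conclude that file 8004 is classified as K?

Yes

By R2 (it is tagged Z, it has a credit score above the threshold): it is from an existing customer.
By R5 (it is classified as A): it is for a primary residence.
By R6 (it is pre-approved, it has marker T): it has attribute N.
By R15 (it has attribute N, it is for a primary residence): it is in category N1.
By R21 (it is in category N1, it is from an existing customer, it is in category F): it is tagged W.
By R22 (it has marker G, it carries flag D): it has attribute X.
By R26 (it carries flag L, it has a credit score above the threshold, it is flagged for fraud): it satisfies condition J.
By R16 (it is tagged W, it has a credit score above the threshold): it has attribute C.
By R18 (it has attribute C): it is classified as S.
By R25 (it has attribute X, it is in category F, it satisfies condition J): it has marker Y1.
By R24 (it has marker Y1): it satisfies condition Q.
By R7 (it satisfies condition Q, it is in category F): it qualifies for the prime rate.
By R14 (it is classified as S, it qualifies for the prime rate, it is in category F): it exceeds the LTV cap.
By R27 (it exceeds the LTV cap): it is classified as K.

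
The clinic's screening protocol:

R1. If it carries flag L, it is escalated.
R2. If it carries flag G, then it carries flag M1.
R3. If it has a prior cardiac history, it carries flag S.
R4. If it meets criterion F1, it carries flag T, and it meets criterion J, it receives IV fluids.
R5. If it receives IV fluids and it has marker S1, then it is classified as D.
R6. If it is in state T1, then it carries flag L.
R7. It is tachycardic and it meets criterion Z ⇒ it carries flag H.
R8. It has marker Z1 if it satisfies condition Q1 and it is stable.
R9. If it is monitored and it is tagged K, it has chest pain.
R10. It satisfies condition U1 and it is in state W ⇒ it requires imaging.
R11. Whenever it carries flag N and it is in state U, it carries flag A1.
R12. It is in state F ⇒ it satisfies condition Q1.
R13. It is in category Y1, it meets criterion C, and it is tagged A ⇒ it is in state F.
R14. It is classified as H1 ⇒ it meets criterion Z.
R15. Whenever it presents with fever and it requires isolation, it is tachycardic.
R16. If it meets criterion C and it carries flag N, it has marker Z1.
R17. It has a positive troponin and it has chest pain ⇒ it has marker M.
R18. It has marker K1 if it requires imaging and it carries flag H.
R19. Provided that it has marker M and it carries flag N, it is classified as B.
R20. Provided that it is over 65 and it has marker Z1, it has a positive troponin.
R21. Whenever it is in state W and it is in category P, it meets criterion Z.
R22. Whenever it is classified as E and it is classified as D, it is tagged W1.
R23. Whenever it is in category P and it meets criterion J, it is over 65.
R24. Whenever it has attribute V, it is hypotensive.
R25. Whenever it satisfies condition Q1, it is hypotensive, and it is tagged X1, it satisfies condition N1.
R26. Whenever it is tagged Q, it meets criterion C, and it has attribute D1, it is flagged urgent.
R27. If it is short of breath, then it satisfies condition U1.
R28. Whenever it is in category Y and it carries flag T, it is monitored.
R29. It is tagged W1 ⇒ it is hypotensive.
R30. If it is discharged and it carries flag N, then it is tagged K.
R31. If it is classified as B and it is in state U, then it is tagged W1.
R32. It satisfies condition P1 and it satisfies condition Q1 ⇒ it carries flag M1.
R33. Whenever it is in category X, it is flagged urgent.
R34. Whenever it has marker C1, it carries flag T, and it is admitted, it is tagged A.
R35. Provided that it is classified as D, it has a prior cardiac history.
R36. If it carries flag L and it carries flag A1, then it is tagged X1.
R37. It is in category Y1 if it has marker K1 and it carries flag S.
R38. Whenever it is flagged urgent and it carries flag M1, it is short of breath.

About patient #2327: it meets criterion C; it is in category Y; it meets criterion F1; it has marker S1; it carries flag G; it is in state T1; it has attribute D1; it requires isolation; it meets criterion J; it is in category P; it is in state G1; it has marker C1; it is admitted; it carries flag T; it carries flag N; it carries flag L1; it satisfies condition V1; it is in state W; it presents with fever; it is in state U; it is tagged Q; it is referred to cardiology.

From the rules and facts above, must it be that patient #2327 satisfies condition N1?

No

Forward chaining from the given facts derives: carries flag M1, receives IV fluids, is classified as D, carries flag L, carries flag A1, is tachycardic, has marker Z1, meets criterion Z, is over 65, is flagged urgent, is monitored, is tagged A, has a prior cardiac history, is tagged X1, is short of breath, is escalated, carries flag S, carries flag H, has a positive troponin, satisfies condition U1, requires imaging, has marker K1, is in category Y1, is in state F, satisfies condition Q1.
The only rule concluding "it satisfies condition N1" is R25, which needs "it is hypotensive"; that is never established.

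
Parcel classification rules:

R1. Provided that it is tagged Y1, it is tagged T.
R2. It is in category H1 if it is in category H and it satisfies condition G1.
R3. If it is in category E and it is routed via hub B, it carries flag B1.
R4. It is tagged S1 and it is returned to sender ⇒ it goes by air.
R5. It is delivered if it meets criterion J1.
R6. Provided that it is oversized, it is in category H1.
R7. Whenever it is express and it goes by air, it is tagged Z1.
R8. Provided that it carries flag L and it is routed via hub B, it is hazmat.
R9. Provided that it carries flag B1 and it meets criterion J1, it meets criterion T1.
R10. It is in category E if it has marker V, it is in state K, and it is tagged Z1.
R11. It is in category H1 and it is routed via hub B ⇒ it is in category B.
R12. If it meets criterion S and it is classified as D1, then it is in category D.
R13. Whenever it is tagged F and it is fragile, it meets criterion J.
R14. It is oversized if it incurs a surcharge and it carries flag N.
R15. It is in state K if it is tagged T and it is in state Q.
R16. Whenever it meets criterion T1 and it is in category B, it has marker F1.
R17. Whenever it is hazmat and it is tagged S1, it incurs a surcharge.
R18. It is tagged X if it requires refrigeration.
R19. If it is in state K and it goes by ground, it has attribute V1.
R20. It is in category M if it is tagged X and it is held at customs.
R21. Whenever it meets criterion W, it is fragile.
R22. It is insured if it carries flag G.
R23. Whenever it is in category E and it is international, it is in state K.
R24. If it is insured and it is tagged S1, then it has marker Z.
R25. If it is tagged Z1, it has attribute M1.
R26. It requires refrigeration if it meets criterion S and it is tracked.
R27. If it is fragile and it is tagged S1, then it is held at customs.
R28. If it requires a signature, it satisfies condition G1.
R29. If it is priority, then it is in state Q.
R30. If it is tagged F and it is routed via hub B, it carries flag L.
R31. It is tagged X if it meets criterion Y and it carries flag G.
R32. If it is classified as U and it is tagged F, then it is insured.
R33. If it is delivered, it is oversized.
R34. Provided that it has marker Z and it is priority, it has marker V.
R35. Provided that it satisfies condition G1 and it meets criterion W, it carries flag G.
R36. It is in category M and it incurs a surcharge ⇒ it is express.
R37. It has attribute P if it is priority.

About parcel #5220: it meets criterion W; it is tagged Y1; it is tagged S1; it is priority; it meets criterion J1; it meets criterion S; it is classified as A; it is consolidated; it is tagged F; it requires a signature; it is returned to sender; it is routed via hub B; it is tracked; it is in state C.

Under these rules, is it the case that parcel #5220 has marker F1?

By R1 (it is tagged Y1): it is tagged T.
By R4 (it is tagged S1, it is returned to sender): it goes by air.
By R5 (it meets criterion J1): it is delivered.
By R21 (it meets criterion W): it is fragile.
By R26 (it meets criterion S, it is tracked): it requires refrigeration.
By R27 (it is fragile, it is tagged S1): it is held at customs.
By R28 (it requires a signature): it satisfies condition G1.
By R29 (it is priority): it is in state Q.
By R30 (it is tagged F, it is routed via hub B): it carries flag L.
By R33 (it is delivered): it is oversized.
By R35 (it satisfies condition G1, it meets criterion W): it carries flag G.
By R6 (it is oversized): it is in category H1.
By R8 (it carries flag L, it is routed via hub B): it is hazmat.
By R11 (it is in category H1, it is routed via hub B): it is in category B.
By R15 (it is tagged T, it is in state Q): it is in state K.
By R17 (it is hazmat, it is tagged S1): it incurs a surcharge.
By R18 (it requires refrigeration): it is tagged X.
By R20 (it is tagged X, it is held at customs): it is in category M.
By R22 (it carries flag G): it is insured.
By R24 (it is insured, it is tagged S1): it has marker Z.
By R34 (it has marker Z, it is priority): it has marker V.
By R36 (it is in category M, it incurs a surcharge): it is express.
By R7 (it is express, it goes by air): it is tagged Z1.
By R10 (it has marker V, it is in state K, it is tagged Z1): it is in category E.
By R3 (it is in category E, it is routed via hub B): it carries flag B1.
By R9 (it carries flag B1, it meets criterion J1): it meets criterion T1.
By R16 (it meets criterion T1, it is in category B): it has marker F1.

Yes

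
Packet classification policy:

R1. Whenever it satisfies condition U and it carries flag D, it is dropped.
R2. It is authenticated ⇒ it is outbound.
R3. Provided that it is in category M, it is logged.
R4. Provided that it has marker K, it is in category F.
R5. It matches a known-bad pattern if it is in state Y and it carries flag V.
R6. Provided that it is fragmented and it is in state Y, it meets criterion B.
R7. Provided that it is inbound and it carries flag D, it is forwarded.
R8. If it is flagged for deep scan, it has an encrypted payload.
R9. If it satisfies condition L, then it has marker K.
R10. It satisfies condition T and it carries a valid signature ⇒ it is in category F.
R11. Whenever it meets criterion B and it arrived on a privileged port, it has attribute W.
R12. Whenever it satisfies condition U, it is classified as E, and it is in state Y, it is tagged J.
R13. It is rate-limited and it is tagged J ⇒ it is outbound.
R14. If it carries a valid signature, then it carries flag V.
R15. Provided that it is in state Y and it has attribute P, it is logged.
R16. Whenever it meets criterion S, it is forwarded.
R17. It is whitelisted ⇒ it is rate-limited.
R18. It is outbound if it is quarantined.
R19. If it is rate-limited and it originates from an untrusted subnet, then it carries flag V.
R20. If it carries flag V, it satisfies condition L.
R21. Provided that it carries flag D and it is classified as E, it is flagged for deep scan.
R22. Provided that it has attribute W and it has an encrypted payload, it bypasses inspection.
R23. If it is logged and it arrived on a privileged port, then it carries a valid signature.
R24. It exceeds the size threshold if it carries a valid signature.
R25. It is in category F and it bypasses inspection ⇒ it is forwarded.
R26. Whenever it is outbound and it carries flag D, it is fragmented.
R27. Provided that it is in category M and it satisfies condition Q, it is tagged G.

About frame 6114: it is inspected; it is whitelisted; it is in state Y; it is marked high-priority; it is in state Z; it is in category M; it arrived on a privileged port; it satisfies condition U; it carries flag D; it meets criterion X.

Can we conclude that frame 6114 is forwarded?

Forward chaining from the given facts derives: is dropped, is logged, is rate-limited, carries a valid signature, exceeds the size threshold, carries flag V, satisfies condition L, matches a known-bad pattern, has marker K, is in category F.
Rules concluding "it is forwarded": R7 needs "it is inbound"; R16 needs "it meets criterion S"; R25 needs "it bypasses inspection" — none of these are established.

No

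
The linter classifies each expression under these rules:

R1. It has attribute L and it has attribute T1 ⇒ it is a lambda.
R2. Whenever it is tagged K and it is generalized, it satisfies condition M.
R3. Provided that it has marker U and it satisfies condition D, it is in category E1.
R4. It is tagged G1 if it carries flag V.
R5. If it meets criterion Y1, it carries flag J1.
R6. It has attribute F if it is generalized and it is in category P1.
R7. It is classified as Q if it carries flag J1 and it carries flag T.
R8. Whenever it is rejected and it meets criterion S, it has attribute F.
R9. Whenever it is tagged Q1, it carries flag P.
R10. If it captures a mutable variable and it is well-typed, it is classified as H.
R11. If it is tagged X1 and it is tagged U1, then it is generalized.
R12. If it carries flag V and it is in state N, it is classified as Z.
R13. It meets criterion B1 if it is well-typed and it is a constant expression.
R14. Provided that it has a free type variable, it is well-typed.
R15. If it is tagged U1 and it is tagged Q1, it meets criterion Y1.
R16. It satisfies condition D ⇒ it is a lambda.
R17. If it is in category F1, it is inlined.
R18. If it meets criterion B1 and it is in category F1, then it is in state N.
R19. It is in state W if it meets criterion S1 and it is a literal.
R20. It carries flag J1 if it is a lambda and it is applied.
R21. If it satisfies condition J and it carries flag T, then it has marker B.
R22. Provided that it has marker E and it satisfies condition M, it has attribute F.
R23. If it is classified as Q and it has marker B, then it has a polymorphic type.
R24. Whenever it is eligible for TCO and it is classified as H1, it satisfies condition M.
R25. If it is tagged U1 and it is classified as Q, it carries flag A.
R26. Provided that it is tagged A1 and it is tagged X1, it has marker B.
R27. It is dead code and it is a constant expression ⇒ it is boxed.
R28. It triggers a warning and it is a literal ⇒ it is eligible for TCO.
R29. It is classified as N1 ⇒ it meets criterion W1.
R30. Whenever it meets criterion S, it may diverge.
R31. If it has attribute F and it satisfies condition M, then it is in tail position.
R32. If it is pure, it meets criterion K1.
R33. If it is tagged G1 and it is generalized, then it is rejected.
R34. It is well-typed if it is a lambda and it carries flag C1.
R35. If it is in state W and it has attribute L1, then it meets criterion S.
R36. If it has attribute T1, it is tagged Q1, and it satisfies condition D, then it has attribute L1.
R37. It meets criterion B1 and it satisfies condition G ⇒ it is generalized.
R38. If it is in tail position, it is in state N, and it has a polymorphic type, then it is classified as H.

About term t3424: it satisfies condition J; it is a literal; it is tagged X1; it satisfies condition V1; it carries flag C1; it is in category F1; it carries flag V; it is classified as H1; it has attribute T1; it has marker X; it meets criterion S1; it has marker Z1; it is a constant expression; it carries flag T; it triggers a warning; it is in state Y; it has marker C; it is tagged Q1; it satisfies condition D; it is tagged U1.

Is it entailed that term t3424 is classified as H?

Yes

By R4 (it carries flag V): it is tagged G1.
By R11 (it is tagged X1, it is tagged U1): it is generalized.
By R15 (it is tagged U1, it is tagged Q1): it meets criterion Y1.
By R16 (it satisfies condition D): it is a lambda.
By R19 (it meets criterion S1, it is a literal): it is in state W.
By R21 (it satisfies condition J, it carries flag T): it has marker B.
By R28 (it triggers a warning, it is a literal): it is eligible for TCO.
By R33 (it is tagged G1, it is generalized): it is rejected.
By R34 (it is a lambda, it carries flag C1): it is well-typed.
By R36 (it has attribute T1, it is tagged Q1, it satisfies condition D): it has attribute L1.
By R5 (it meets criterion Y1): it carries flag J1.
By R7 (it carries flag J1, it carries flag T): it is classified as Q.
By R13 (it is well-typed, it is a constant expression): it meets criterion B1.
By R18 (it meets criterion B1, it is in category F1): it is in state N.
By R23 (it is classified as Q, it has marker B): it has a polymorphic type.
By R24 (it is eligible for TCO, it is classified as H1): it satisfies condition M.
By R35 (it is in state W, it has attribute L1): it meets criterion S.
By R8 (it is rejected, it meets criterion S): it has attribute F.
By R31 (it has attribute F, it satisfies condition M): it is in tail position.
By R38 (it is in tail position, it is in state N, it has a polymorphic type): it is classified as H.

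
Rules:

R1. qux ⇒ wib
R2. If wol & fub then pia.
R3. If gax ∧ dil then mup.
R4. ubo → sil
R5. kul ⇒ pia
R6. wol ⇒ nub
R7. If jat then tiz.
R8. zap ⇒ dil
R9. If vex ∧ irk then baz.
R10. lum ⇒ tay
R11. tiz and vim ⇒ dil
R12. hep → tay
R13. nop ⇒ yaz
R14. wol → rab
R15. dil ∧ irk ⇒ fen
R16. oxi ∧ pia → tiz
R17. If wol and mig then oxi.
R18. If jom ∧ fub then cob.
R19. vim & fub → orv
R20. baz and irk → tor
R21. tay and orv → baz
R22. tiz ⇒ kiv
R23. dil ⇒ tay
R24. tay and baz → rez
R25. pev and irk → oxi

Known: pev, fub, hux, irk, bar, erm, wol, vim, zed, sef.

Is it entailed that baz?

pia  (by R2: wol, fub)
orv  (by R19: vim, fub)
oxi  (by R25: pev, irk)
tiz  (by R16: oxi, pia)
dil  (by R11: tiz, vim)
tay  (by R23: dil)
baz  (by R21: tay, orv)

Yes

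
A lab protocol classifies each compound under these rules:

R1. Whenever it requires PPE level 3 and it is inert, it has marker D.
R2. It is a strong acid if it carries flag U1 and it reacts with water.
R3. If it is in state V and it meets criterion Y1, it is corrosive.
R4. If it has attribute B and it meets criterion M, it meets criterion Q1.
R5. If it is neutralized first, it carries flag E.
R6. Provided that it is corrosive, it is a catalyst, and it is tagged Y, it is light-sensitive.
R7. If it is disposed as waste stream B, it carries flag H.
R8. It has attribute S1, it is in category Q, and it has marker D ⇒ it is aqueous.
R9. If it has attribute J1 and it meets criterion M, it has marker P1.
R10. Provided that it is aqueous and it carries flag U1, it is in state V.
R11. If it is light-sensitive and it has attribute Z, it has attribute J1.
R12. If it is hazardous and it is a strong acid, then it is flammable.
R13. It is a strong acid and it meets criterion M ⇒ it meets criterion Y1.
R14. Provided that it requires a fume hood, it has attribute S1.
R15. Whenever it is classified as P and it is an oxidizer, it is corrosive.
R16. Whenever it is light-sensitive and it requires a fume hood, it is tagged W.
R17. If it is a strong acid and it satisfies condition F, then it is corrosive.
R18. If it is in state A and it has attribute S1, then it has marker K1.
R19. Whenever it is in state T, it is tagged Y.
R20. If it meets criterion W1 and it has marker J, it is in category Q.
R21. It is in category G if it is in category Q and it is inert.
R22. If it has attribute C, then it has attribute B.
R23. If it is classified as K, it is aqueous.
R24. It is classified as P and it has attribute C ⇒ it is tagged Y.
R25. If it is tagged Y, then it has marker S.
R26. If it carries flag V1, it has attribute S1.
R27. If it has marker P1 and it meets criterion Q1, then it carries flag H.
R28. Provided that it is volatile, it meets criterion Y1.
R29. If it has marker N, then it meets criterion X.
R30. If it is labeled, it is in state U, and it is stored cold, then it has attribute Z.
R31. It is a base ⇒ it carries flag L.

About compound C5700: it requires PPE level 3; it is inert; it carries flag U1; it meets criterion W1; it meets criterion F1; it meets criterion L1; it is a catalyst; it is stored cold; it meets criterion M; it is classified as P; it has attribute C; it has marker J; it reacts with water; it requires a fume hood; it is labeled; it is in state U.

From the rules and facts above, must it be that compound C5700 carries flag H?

Yes

By R1 (it requires PPE level 3, it is inert): it has marker D.
By R2 (it carries flag U1, it reacts with water): it is a strong acid.
By R13 (it is a strong acid, it meets criterion M): it meets criterion Y1.
By R14 (it requires a fume hood): it has attribute S1.
By R20 (it meets criterion W1, it has marker J): it is in category Q.
By R22 (it has attribute C): it has attribute B.
By R24 (it is classified as P, it has attribute C): it is tagged Y.
By R30 (it is labeled, it is in state U, it is stored cold): it has attribute Z.
By R4 (it has attribute B, it meets criterion M): it meets criterion Q1.
By R8 (it has attribute S1, it is in category Q, it has marker D): it is aqueous.
By R10 (it is aqueous, it carries flag U1): it is in state V.
By R3 (it is in state V, it meets criterion Y1): it is corrosive.
By R6 (it is corrosive, it is a catalyst, it is tagged Y): it is light-sensitive.
By R11 (it is light-sensitive, it has attribute Z): it has attribute J1.
By R9 (it has attribute J1, it meets criterion M): it has marker P1.
By R27 (it has marker P1, it meets criterion Q1): it carries flag H.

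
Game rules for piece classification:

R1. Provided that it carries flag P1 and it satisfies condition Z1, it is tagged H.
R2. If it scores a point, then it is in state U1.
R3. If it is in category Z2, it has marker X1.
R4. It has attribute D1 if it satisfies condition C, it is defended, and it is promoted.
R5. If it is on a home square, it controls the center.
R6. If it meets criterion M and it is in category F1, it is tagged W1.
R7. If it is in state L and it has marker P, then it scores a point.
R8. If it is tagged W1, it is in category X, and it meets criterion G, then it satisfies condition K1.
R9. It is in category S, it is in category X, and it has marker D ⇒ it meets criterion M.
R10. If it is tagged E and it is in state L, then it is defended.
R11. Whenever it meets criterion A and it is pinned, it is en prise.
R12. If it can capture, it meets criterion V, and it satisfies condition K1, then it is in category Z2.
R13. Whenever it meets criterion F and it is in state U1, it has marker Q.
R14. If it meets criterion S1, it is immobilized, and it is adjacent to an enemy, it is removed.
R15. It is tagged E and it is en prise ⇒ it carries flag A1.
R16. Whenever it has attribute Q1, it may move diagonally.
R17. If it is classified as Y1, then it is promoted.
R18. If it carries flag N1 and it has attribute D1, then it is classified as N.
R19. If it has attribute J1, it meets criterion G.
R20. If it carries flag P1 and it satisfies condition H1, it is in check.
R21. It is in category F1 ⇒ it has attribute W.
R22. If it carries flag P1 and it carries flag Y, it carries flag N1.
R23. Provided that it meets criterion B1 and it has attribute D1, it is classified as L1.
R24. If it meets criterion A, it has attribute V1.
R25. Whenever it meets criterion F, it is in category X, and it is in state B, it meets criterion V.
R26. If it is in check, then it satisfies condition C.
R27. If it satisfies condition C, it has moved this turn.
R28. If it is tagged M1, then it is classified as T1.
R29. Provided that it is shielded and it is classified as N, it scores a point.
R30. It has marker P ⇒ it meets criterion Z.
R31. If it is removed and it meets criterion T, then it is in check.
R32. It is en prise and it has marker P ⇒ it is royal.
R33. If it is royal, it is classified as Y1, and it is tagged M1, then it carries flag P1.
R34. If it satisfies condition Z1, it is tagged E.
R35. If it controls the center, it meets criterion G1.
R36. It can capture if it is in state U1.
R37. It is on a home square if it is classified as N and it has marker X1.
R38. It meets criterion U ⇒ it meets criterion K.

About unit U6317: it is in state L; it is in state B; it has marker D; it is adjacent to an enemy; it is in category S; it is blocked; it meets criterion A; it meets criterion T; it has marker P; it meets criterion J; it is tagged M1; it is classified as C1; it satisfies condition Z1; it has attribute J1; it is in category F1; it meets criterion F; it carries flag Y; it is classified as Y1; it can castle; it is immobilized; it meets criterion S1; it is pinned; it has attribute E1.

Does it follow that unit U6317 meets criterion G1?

No

Forward chaining from the given facts derives: scores a point, is en prise, is removed, is promoted, meets criterion G, has attribute W, has attribute V1, is classified as T1, meets criterion Z, is in check, is royal, carries flag P1, is tagged E, is tagged H, is in state U1, is defended, has marker Q, carries flag A1, carries flag N1, satisfies condition C, has moved this turn, can capture, has attribute D1, is classified as N.
The only rule concluding "it meets criterion G1" is R35, which needs "it controls the center"; that is never established.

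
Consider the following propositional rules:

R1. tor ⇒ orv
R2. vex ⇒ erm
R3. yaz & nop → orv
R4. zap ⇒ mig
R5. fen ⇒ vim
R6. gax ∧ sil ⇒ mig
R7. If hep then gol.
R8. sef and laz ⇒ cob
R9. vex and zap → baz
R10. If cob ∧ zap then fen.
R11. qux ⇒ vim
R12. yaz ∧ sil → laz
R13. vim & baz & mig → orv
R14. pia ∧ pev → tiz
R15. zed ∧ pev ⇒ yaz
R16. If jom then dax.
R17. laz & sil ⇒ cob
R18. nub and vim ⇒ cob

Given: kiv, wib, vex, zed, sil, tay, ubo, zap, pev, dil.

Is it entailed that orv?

Yes

mig  (by R4: zap)
baz  (by R9: vex, zap)
yaz  (by R15: zed, pev)
laz  (by R12: yaz, sil)
cob  (by R17: laz, sil)
fen  (by R10: cob, zap)
vim  (by R5: fen)
orv  (by R13: vim, baz, mig)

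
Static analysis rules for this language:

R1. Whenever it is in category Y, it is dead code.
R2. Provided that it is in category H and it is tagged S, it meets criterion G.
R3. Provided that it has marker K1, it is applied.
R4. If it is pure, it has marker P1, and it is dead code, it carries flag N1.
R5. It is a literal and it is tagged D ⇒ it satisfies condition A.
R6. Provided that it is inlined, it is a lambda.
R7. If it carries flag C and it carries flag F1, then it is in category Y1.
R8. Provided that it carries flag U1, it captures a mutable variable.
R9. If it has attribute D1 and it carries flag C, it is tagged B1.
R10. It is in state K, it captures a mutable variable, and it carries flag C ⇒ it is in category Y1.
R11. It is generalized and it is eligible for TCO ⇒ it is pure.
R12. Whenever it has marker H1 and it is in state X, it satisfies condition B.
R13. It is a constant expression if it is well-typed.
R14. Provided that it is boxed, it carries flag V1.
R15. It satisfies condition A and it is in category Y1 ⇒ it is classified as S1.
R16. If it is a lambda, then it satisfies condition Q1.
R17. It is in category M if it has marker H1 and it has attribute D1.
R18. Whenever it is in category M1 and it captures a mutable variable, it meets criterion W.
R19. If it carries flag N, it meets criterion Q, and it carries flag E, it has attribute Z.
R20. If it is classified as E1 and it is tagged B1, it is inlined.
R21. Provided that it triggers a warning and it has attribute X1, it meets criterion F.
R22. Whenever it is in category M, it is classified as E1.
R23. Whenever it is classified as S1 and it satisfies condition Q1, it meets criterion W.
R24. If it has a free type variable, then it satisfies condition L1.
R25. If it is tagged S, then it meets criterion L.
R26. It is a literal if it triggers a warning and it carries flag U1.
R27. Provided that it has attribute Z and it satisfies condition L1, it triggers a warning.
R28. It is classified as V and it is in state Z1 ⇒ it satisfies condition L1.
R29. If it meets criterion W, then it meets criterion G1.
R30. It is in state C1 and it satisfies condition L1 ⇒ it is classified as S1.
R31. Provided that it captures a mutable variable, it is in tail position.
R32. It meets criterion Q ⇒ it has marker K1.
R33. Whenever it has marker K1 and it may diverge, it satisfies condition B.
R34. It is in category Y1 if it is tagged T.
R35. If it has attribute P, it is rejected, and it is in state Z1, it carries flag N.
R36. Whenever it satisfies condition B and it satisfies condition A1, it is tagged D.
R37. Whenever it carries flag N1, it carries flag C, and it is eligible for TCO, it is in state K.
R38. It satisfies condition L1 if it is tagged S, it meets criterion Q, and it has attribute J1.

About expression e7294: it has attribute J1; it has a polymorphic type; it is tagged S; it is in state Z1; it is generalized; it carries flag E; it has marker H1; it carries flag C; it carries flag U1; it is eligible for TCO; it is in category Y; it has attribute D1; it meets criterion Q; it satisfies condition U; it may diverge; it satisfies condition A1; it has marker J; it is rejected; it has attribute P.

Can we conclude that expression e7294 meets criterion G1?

Forward chaining from the given facts derives: is dead code, captures a mutable variable, is tagged B1, is pure, is in category M, is classified as E1, meets criterion L, is in tail position, has marker K1, satisfies condition B, carries flag N, is tagged D, satisfies condition L1, is applied, has attribute Z, is inlined, triggers a warning, is a lambda, satisfies condition Q1, is a literal, satisfies condition A.
The only rule concluding "it meets criterion G1" is R29, which needs "it meets criterion W"; that is never established.

No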